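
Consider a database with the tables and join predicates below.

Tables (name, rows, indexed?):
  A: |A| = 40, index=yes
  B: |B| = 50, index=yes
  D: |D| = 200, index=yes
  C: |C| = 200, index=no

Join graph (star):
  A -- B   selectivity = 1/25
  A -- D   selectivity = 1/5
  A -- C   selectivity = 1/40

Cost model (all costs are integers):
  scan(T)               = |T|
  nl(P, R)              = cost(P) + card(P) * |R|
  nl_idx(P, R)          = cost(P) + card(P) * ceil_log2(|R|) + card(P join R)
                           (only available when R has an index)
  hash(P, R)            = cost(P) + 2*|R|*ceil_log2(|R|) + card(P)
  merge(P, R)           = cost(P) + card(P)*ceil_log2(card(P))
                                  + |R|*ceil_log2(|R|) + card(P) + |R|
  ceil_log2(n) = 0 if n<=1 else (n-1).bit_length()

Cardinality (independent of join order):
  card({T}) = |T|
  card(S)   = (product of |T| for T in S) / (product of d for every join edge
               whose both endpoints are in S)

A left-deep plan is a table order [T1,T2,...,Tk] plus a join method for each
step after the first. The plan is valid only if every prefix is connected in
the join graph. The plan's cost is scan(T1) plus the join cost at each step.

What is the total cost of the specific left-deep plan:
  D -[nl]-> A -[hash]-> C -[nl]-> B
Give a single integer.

step 1: scan D: cost=200, card=200
step 2: join A via nl
    card(P join A) = 200*40/(5) = 1600
    cost = 200 + 200*40 = 8200
step 3: join C via hash
    card(P join C) = 1600*200/(40) = 8000
    cost = 8200 + 2*200*8 + 1600 = 13000
step 4: join B via nl
    card(P join B) = 8000*50/(25) = 16000
    cost = 13000 + 8000*50 = 413000

413000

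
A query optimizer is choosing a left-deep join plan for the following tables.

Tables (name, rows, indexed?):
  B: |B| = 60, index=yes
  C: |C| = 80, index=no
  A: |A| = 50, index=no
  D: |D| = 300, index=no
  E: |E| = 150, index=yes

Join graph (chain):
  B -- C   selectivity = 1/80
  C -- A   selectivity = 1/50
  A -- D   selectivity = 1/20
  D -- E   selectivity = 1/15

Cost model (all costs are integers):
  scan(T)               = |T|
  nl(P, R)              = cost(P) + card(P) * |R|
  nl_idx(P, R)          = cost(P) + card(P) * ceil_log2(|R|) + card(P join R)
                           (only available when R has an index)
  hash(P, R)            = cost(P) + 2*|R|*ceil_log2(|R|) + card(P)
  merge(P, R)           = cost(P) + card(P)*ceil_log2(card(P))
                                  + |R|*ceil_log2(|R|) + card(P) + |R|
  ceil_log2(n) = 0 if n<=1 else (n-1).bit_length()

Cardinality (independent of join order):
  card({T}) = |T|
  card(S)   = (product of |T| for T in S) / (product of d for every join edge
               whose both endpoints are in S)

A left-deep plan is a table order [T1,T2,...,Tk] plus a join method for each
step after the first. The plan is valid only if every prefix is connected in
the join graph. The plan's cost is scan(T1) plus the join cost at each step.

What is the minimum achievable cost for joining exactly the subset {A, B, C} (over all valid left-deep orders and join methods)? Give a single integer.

1280

Selinger DP over subsets of {A,B,C}:
  {B}: scan cost=60, card=60
  {C}: scan cost=80, card=80
  {A}: scan cost=50, card=50
  {BC}: card=60; try (B,nl_idx)→620, (B,hash)→880, (C,merge)→1120, (B,merge)→1140, (C,hash)→1240, (C,nl)→4860 …(+1); best=620 via (B,nl_idx)
  {AC}: card=80; try (A,hash)→760, (C,merge)→1040, (A,merge)→1070, (C,hash)→1220, (C,nl)→4050, (A,nl)→4080; best=760 via (A,hash)
  {ABC}: card=60; try (A,hash)→1280, (B,nl_idx)→1300, (A,merge)→1390, (B,hash)→1560, (B,merge)→1820, (A,nl)→3620 …(+1); best=1280 via (A,hash)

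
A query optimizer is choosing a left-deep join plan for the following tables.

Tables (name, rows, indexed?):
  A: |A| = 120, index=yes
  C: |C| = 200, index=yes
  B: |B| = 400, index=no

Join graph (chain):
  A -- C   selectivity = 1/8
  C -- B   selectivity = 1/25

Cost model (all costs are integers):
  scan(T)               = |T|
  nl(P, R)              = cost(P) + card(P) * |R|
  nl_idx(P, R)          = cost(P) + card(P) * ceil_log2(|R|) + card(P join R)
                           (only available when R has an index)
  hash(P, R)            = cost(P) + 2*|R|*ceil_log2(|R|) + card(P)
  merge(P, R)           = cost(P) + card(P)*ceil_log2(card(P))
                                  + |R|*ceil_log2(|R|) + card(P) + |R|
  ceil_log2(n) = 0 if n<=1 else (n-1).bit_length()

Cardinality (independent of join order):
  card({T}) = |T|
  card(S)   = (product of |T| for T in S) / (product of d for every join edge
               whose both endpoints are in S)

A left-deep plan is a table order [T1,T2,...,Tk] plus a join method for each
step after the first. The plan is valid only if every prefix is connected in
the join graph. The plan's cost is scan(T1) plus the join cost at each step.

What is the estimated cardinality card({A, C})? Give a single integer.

3000

Tables in S: A(120), C(200)
Edges inside S: A-C(d=8)
numerator = 120 * 200 = 24000
denominator = 8 = 8
card(S) = 24000 / 8 = 3000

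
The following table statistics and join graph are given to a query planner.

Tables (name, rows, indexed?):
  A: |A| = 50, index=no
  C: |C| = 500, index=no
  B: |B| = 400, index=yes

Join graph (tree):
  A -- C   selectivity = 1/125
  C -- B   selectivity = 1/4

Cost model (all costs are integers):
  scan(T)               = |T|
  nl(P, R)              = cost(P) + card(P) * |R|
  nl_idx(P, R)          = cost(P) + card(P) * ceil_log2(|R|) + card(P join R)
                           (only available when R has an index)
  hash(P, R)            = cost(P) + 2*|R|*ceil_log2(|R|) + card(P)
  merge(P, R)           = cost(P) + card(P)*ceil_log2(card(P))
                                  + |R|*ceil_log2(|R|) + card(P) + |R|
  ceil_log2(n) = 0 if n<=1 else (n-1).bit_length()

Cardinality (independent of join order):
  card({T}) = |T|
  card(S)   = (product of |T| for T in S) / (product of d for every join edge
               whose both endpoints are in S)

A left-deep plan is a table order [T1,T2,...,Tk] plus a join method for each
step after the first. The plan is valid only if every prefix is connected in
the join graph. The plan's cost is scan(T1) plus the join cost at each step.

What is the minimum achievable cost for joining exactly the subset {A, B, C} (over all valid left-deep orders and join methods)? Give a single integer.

7400

Selinger DP over subsets of {A,B,C}:
  {A}: scan cost=50, card=50
  {C}: scan cost=500, card=500
  {B}: scan cost=400, card=400
  {AC}: card=200; try (A,hash)→1600, (C,merge)→5400, (A,merge)→5850, (C,hash)→9100, (C,nl)→25050, (A,nl)→25500; best=1600 via (A,hash)
  {BC}: card=50000; try (B,hash)→8200, (C,merge)→9400, (B,merge)→9500, (C,hash)→9800, (B,nl_idx)→55000, (C,nl)→200400 …(+1); best=8200 via (B,hash)
  {ABC}: card=20000; try (B,merge)→7400, (B,hash)→9000, (B,nl_idx)→23400, (A,hash)→58800, (B,nl)→81600, (A,merge)→858550 …(+1); best=7400 via (B,merge)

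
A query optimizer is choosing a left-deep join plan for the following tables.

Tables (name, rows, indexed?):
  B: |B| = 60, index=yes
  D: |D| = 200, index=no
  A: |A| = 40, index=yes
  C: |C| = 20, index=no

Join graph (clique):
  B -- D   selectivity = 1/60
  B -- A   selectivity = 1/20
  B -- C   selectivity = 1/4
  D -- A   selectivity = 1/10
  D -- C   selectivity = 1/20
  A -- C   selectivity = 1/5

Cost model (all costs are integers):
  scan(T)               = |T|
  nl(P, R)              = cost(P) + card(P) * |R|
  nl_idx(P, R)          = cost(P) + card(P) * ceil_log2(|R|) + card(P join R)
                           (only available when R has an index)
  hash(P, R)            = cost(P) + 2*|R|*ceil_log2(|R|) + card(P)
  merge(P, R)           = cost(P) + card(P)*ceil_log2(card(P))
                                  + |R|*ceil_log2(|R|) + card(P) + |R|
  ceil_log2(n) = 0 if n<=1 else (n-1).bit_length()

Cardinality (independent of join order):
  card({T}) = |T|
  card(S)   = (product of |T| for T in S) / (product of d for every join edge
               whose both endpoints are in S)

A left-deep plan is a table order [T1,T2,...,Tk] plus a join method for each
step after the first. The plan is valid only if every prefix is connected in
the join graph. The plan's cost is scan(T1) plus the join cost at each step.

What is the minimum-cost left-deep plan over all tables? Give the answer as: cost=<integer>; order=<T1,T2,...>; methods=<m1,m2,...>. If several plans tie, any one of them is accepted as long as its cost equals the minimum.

cost=1822; order=D,B,C,A; methods=hash,hash,nl_idx

Selinger DP (subsets sized 1..n):
  {B}: scan cost=60, card=60
  {D}: scan cost=200, card=200
  {A}: scan cost=40, card=40
  {C}: scan cost=20, card=20
  {BD}: card=200; try (B,hash)→1120, (B,nl_idx)→1600, (D,merge)→2280, (B,merge)→2420, (D,hash)→3320, (D,nl)→12060 …(+1); best=1120 via (B,hash)
  {AB}: card=120; try (B,nl_idx)→400, (A,nl_idx)→540, (A,hash)→600, (B,merge)→740, (A,merge)→760, (B,hash)→800 …(+2); best=400 via (B,nl_idx)
  {BC}: card=300; try (C,hash)→320, (B,nl_idx)→440, (B,merge)→560, (C,merge)→600, (B,hash)→760, (B,nl)→1220 …(+1); best=320 via (C,hash)
  {AD}: card=800; try (A,hash)→880, (D,merge)→2120, (A,nl_idx)→2200, (A,merge)→2280, (D,hash)→3280, (D,nl)→8040 …(+1); best=880 via (A,hash)
  {CD}: card=200; try (C,hash)→600, (D,merge)→1940, (C,merge)→2120, (D,hash)→3240, (D,nl)→4020, (C,nl)→4200; best=600 via (C,hash)
  {AC}: card=160; try (C,hash)→280, (A,nl_idx)→300, (A,merge)→420, (C,merge)→440, (A,hash)→520, (A,nl)→820 …(+1); best=280 via (C,hash)
  {ABD}: card=40; try (A,hash)→1800, (A,nl_idx)→2360, (B,hash)→2400, (D,merge)→3160, (A,merge)→3200, (D,hash)→3720 …(+5); best=1800 via (A,hash)
  {BCD}: card=50; try (C,hash)→1520, (B,hash)→1520, (B,nl_idx)→1850, (B,merge)→2820, (C,merge)→3040, (D,hash)→3820 …(+4); best=1520 via (C,hash)
  {ABC}: card=120; try (C,hash)→720, (A,hash)→1100, (B,hash)→1160, (B,nl_idx)→1360, (C,merge)→1480, (B,merge)→2140 …(+5); best=720 via (C,hash)
  {ACD}: card=160; try (A,hash)→1280, (C,hash)→1880, (A,nl_idx)→1960, (A,merge)→2680, (D,merge)→3520, (D,hash)→3640 …(+4); best=1280 via (A,hash)
  {ABCD}: card=2; try (A,nl_idx)→1822, (C,hash)→2040, (A,hash)→2050, (A,merge)→2150, (B,hash)→2160, (C,merge)→2200 …(+8); best=1822 via (A,nl_idx)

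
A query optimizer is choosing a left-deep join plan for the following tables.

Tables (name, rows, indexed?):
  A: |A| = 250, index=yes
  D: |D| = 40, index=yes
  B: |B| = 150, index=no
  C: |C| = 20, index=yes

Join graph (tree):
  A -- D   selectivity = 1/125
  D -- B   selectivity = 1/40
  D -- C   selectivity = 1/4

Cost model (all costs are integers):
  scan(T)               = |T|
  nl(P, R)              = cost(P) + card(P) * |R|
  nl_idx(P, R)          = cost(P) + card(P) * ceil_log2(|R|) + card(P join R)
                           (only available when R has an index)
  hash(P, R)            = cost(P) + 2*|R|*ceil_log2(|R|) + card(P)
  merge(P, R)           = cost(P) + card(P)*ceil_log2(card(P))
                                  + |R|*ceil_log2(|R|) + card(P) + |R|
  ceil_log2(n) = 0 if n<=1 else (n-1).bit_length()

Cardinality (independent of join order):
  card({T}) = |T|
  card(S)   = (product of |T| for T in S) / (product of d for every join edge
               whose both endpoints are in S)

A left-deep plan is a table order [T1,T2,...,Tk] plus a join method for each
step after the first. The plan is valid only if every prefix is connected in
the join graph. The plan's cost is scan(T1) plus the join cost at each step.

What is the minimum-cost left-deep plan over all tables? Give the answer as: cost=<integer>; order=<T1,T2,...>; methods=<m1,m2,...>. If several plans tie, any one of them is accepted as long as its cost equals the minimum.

Selinger DP (subsets sized 1..n):
  {A}: scan cost=250, card=250
  {D}: scan cost=40, card=40
  {B}: scan cost=150, card=150
  {C}: scan cost=20, card=20
  {AD}: card=80; try (A,nl_idx)→440, (D,hash)→980, (D,nl_idx)→1830, (A,merge)→2570, (D,merge)→2780, (A,hash)→4080 …(+2); best=440 via (A,nl_idx)
  {BD}: card=150; try (D,hash)→780, (D,nl_idx)→1200, (B,merge)→1670, (D,merge)→1780, (B,hash)→2480, (B,nl)→6040 …(+1); best=780 via (D,hash)
  {CD}: card=200; try (C,hash)→280, (D,nl_idx)→340, (D,merge)→420, (C,merge)→440, (C,nl_idx)→440, (D,hash)→520 …(+2); best=280 via (C,hash)
  {ABD}: card=300; try (A,nl_idx)→2280, (B,merge)→2430, (B,hash)→2920, (A,merge)→4380, (A,hash)→4930, (B,nl)→12440 …(+1); best=2280 via (A,nl_idx)
  {ACD}: card=400; try (C,hash)→720, (C,merge)→1200, (C,nl_idx)→1240, (C,nl)→2040, (A,nl_idx)→2280, (A,merge)→4330 …(+2); best=720 via (C,hash)
  {BCD}: card=750; try (C,hash)→1130, (C,merge)→2250, (C,nl_idx)→2280, (B,hash)→2880, (B,merge)→3430, (C,nl)→3780 …(+1); best=1130 via (C,hash)
  {ABCD}: card=1500; try (C,hash)→2780, (B,hash)→3520, (C,nl_idx)→5280, (C,merge)→5400, (A,hash)→5880, (B,merge)→6070 …(+5); best=2780 via (C,hash)

cost=2780; order=B,D,A,C; methods=hash,nl_idx,hash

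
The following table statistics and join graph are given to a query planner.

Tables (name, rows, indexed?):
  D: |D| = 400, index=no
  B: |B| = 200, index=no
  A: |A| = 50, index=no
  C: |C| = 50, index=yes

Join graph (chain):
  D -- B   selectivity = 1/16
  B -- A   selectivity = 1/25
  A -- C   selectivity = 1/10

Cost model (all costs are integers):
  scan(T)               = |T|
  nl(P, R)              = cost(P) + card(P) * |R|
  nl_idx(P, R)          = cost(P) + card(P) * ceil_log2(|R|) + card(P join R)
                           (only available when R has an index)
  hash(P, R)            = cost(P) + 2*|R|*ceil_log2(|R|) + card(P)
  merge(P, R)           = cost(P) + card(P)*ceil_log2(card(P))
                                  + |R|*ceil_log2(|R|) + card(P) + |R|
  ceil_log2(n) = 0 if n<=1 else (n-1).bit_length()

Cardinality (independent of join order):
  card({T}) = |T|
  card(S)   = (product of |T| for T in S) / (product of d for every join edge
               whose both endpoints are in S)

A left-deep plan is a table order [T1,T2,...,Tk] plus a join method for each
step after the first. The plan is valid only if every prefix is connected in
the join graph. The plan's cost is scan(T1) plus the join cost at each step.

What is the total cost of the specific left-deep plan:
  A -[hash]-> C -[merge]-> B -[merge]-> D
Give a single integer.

step 1: scan A: cost=50, card=50
step 2: join C via hash
    card(P join C) = 50*50/(10) = 250
    cost = 50 + 2*50*6 + 50 = 700
step 3: join B via merge
    card(P join B) = 250*200/(25) = 2000
    cost = 700 + 250*8 + 200*8 + 250 + 200 = 4750
step 4: join D via merge
    card(P join D) = 2000*400/(16) = 50000
    cost = 4750 + 2000*11 + 400*9 + 2000 + 400 = 32750

32750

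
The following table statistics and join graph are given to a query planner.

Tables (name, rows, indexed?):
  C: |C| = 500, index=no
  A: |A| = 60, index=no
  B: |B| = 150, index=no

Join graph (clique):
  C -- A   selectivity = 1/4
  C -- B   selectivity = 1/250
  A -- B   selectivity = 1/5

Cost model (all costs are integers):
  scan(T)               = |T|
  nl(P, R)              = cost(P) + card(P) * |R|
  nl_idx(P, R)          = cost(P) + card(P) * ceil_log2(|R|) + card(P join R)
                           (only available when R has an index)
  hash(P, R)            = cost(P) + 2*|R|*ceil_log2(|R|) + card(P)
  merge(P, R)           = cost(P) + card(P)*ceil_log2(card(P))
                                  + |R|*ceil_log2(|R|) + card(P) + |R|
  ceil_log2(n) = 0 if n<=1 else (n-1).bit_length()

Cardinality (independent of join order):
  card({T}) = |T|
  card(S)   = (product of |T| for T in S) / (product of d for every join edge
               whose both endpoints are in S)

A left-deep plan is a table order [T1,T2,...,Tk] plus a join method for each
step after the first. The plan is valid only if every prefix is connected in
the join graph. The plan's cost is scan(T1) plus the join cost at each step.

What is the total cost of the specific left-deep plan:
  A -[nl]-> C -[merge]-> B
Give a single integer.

step 1: scan A: cost=60, card=60
step 2: join C via nl
    card(P join C) = 60*500/(4) = 7500
    cost = 60 + 60*500 = 30060
step 3: join B via merge
    card(P join B) = 7500*150/(250*5) = 900
    cost = 30060 + 7500*13 + 150*8 + 7500 + 150 = 136410

136410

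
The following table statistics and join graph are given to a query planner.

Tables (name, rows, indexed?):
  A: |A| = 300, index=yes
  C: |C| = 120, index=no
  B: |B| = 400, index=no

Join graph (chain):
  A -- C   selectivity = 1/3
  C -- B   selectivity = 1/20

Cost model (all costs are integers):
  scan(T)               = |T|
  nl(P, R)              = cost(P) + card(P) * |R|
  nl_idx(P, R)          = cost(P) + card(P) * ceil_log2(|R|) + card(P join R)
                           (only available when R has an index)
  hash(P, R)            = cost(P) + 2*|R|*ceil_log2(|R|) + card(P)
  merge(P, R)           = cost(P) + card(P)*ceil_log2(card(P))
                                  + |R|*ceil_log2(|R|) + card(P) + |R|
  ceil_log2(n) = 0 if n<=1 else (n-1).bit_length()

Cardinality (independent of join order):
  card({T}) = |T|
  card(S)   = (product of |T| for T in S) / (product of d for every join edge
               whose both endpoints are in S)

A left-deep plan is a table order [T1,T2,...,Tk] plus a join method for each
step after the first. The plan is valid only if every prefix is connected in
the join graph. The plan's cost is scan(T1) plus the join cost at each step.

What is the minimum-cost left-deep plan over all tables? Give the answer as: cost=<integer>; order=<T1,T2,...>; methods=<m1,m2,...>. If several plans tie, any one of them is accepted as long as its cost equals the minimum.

Selinger DP (subsets sized 1..n):
  {A}: scan cost=300, card=300
  {C}: scan cost=120, card=120
  {B}: scan cost=400, card=400
  {AC}: card=12000; try (C,hash)→2280, (A,merge)→4080, (C,merge)→4260, (A,hash)→5640, (A,nl_idx)→13200, (A,nl)→36120 …(+1); best=2280 via (C,hash)
  {BC}: card=2400; try (C,hash)→2480, (B,merge)→5080, (C,merge)→5360, (B,hash)→7440, (B,nl)→48120, (C,nl)→48400; best=2480 via (C,hash)
  {ABC}: card=240000; try (A,hash)→10280, (B,hash)→21480, (A,merge)→36680, (B,merge)→186280, (A,nl_idx)→264080, (A,nl)→722480 …(+1); best=10280 via (A,hash)

cost=10280; order=B,C,A; methods=hash,hash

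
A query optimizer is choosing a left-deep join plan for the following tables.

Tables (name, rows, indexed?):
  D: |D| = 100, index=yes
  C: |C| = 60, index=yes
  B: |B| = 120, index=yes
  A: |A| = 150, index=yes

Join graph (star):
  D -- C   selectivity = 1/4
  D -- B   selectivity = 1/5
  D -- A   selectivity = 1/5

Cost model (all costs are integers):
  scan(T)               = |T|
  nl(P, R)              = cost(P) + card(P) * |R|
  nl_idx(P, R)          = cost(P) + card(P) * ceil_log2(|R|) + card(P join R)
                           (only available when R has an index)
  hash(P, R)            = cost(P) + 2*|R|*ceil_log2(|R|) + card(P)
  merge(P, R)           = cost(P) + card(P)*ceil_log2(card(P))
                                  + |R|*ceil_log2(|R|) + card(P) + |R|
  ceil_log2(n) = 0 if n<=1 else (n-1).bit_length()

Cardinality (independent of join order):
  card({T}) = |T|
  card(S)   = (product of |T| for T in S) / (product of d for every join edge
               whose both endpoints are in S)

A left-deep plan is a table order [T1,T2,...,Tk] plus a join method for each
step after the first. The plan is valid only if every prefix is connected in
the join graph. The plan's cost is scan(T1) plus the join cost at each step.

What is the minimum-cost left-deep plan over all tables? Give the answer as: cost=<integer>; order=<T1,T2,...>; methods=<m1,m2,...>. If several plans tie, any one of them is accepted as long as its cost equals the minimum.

Selinger DP (subsets sized 1..n):
  {D}: scan cost=100, card=100
  {C}: scan cost=60, card=60
  {B}: scan cost=120, card=120
  {A}: scan cost=150, card=150
  {CD}: card=1500; try (C,hash)→920, (D,merge)→1280, (C,merge)→1320, (D,hash)→1520, (D,nl_idx)→1980, (C,nl_idx)→2200 …(+2); best=920 via (C,hash)
  {BD}: card=2400; try (D,hash)→1640, (B,merge)→1860, (D,merge)→1880, (B,hash)→1880, (B,nl_idx)→3200, (D,nl_idx)→3360 …(+2); best=1640 via (D,hash)
  {AD}: card=3000; try (D,hash)→1700, (A,merge)→2250, (D,merge)→2300, (A,hash)→2600, (A,nl_idx)→3900, (D,nl_idx)→4200 …(+2); best=1700 via (D,hash)
  {BCD}: card=36000; try (B,hash)→4100, (C,hash)→4760, (B,merge)→19880, (C,merge)→33260, (B,nl_idx)→47420, (C,nl_idx)→52040 …(+2); best=4100 via (B,hash)
  {ACD}: card=45000; try (A,hash)→4820, (C,hash)→5420, (A,merge)→20270, (C,merge)→41120, (A,nl_idx)→57920, (C,nl_idx)→64700 …(+2); best=4820 via (A,hash)
  {ABD}: card=72000; try (B,hash)→6380, (A,hash)→6440, (A,merge)→34190, (B,merge)→41660, (A,nl_idx)→92840, (B,nl_idx)→94700 …(+2); best=6380 via (B,hash)
  {ABCD}: card=1080000; try (A,hash)→42500, (B,hash)→51500, (C,hash)→79100, (A,merge)→617450, (B,merge)→770780, (C,merge)→1302800 …(+6); best=42500 via (A,hash)

cost=42500; order=D,C,B,A; methods=hash,hash,hash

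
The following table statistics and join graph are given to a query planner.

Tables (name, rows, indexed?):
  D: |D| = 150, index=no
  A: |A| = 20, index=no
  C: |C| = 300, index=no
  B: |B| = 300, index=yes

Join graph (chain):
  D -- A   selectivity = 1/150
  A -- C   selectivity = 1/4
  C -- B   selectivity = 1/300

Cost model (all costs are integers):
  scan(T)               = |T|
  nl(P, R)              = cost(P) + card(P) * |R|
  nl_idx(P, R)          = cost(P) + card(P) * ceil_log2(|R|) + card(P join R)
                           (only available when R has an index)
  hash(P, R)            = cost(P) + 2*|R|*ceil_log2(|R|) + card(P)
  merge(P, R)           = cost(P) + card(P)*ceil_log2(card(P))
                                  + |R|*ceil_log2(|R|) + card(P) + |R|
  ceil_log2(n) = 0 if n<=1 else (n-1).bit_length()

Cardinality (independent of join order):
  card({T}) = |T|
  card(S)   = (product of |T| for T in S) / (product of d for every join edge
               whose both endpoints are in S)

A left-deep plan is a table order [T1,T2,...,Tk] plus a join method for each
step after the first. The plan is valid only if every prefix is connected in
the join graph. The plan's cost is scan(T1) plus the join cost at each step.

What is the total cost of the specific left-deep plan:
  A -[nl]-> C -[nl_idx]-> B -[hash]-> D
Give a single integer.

24920

step 1: scan A: cost=20, card=20
step 2: join C via nl
    card(P join C) = 20*300/(4) = 1500
    cost = 20 + 20*300 = 6020
step 3: join B via nl_idx
    card(P join B) = 1500*300/(300) = 1500
    cost = 6020 + 1500*9 + 1500 = 21020
step 4: join D via hash
    card(P join D) = 1500*150/(150) = 1500
    cost = 21020 + 2*150*8 + 1500 = 24920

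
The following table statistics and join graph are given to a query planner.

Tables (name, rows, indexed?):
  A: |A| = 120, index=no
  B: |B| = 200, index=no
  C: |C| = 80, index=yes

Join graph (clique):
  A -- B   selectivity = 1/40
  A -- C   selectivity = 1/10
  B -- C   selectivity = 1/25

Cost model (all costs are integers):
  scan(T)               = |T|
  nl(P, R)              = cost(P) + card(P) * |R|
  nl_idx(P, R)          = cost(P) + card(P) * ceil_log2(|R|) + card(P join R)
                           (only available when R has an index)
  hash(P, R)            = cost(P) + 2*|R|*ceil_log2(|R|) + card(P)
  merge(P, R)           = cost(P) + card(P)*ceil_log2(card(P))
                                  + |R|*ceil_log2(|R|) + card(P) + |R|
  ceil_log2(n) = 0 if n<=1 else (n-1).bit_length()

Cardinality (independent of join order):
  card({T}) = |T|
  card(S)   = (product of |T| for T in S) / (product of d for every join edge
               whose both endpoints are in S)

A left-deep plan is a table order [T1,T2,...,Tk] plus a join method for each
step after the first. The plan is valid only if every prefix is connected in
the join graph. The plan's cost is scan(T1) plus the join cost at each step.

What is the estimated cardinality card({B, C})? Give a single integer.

Tables in S: B(200), C(80)
Edges inside S: B-C(d=25)
numerator = 200 * 80 = 16000
denominator = 25 = 25
card(S) = 16000 / 25 = 640

640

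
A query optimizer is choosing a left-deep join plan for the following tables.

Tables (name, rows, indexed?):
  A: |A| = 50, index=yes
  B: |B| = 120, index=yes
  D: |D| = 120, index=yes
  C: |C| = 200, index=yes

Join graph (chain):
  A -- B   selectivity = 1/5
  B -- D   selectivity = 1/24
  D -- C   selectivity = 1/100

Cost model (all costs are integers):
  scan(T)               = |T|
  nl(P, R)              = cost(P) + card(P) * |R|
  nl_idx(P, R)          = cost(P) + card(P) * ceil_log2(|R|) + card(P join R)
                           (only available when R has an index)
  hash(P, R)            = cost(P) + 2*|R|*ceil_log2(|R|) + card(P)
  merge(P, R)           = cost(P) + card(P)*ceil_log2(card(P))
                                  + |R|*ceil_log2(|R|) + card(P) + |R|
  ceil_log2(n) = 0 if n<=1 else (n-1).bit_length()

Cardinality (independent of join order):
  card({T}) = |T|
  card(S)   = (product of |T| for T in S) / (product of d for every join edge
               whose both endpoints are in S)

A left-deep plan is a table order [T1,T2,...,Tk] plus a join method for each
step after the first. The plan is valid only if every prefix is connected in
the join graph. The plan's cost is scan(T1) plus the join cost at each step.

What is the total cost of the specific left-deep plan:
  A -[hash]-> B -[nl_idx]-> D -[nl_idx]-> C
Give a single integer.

76180

step 1: scan A: cost=50, card=50
step 2: join B via hash
    card(P join B) = 50*120/(5) = 1200
    cost = 50 + 2*120*7 + 50 = 1780
step 3: join D via nl_idx
    card(P join D) = 1200*120/(24) = 6000
    cost = 1780 + 1200*7 + 6000 = 16180
step 4: join C via nl_idx
    card(P join C) = 6000*200/(100) = 12000
    cost = 16180 + 6000*8 + 12000 = 76180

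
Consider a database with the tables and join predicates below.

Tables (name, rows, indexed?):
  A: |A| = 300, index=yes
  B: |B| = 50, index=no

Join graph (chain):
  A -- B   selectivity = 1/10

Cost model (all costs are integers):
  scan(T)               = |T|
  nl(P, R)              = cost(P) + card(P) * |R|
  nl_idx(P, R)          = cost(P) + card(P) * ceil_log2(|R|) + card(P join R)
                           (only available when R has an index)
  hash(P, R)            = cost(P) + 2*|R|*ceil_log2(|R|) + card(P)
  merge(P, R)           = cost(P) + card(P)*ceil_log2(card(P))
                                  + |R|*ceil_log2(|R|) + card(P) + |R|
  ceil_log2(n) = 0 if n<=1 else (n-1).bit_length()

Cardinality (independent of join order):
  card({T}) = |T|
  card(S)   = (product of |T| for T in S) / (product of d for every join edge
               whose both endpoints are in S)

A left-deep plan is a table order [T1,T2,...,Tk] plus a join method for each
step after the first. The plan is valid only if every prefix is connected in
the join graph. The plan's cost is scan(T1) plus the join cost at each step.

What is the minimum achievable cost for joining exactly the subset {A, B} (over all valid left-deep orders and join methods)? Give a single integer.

Selinger DP over subsets of {A,B}:
  {A}: scan cost=300, card=300
  {B}: scan cost=50, card=50
  {AB}: card=1500; try (B,hash)→1200, (A,nl_idx)→2000, (A,merge)→3400, (B,merge)→3650, (A,hash)→5500, (A,nl)→15050 …(+1); best=1200 via (B,hash)

1200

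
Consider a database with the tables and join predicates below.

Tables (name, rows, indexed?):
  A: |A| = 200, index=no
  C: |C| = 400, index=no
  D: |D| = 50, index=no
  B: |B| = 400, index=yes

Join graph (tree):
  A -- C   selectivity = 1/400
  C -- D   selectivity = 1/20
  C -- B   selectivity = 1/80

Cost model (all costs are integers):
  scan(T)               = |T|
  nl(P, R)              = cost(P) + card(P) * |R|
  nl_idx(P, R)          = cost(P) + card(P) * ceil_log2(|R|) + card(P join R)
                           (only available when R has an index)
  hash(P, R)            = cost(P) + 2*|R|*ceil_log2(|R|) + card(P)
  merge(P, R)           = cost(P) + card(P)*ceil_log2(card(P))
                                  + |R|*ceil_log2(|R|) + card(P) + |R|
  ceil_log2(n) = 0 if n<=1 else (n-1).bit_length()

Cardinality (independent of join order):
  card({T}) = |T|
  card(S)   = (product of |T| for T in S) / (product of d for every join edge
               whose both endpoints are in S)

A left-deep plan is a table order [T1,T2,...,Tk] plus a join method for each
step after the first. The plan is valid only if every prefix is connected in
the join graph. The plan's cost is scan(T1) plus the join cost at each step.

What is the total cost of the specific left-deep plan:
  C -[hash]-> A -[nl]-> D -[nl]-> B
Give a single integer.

step 1: scan C: cost=400, card=400
step 2: join A via hash
    card(P join A) = 400*200/(400) = 200
    cost = 400 + 2*200*8 + 400 = 4000
step 3: join D via nl
    card(P join D) = 200*50/(20) = 500
    cost = 4000 + 200*50 = 14000
step 4: join B via nl
    card(P join B) = 500*400/(80) = 2500
    cost = 14000 + 500*400 = 214000

214000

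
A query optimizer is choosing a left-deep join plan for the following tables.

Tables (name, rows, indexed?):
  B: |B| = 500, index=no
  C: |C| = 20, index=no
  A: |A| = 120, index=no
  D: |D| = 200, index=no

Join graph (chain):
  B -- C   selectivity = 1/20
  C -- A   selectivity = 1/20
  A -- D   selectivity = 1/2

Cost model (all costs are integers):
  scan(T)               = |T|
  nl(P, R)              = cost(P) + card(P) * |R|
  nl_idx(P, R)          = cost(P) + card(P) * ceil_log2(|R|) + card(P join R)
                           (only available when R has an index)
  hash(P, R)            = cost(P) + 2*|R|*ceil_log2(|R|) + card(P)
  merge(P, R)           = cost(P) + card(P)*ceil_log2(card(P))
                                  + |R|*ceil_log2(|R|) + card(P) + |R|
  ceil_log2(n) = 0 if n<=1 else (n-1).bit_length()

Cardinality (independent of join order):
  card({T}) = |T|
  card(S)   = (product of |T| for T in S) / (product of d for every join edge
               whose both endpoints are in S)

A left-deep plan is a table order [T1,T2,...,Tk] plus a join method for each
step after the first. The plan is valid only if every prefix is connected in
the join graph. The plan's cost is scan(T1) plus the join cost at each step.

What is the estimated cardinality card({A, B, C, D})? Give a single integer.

300000

Tables in S: A(120), B(500), C(20), D(200)
Edges inside S: B-C(d=20), C-A(d=20), A-D(d=2)
numerator = 120 * 500 * 20 * 200 = 240000000
denominator = 20 * 20 * 2 = 800
card(S) = 240000000 / 800 = 300000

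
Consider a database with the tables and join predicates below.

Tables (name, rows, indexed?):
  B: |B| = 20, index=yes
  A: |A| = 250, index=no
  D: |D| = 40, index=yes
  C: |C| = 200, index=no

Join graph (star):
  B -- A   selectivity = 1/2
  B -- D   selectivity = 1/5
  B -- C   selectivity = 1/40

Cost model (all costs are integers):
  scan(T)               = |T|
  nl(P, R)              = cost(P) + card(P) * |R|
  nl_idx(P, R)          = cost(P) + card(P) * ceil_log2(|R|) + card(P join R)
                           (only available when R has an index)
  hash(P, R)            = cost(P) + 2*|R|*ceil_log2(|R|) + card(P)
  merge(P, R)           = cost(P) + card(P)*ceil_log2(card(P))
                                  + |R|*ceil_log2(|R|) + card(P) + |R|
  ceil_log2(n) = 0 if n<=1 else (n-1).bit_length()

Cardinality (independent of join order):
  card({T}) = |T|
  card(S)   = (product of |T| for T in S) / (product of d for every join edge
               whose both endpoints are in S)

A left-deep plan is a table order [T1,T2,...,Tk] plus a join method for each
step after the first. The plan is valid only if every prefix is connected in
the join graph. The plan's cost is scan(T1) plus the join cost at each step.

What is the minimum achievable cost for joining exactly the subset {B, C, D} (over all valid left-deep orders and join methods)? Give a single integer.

1180

Selinger DP over subsets of {B,C,D}:
  {B}: scan cost=20, card=20
  {D}: scan cost=40, card=40
  {C}: scan cost=200, card=200
  {BD}: card=160; try (B,hash)→280, (D,nl_idx)→300, (B,nl_idx)→400, (D,merge)→420, (B,merge)→440, (D,hash)→520 …(+2); best=280 via (B,hash)
  {BC}: card=100; try (B,hash)→600, (B,nl_idx)→1300, (C,merge)→1940, (B,merge)→2120, (C,hash)→3240, (C,nl)→4020 …(+1); best=600 via (B,hash)
  {BCD}: card=800; try (D,hash)→1180, (D,merge)→1680, (D,nl_idx)→2000, (C,merge)→3520, (C,hash)→3640, (D,nl)→4600 …(+1); best=1180 via (D,hash)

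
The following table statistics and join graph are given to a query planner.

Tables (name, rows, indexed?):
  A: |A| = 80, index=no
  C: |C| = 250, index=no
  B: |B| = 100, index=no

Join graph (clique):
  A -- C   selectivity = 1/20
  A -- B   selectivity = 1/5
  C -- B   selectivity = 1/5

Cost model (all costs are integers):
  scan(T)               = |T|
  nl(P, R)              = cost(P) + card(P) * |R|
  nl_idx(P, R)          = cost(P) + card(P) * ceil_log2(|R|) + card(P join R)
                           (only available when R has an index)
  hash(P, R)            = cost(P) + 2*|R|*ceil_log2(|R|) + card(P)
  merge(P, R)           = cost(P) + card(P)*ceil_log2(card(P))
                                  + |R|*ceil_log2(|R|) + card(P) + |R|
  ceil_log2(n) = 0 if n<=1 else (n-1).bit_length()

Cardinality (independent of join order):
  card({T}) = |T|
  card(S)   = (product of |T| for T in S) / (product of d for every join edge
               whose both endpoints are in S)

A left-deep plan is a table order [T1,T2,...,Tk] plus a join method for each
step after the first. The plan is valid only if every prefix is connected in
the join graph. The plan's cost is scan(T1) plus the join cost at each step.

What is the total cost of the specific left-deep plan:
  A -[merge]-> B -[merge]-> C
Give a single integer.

22970

step 1: scan A: cost=80, card=80
step 2: join B via merge
    card(P join B) = 80*100/(5) = 1600
    cost = 80 + 80*7 + 100*7 + 80 + 100 = 1520
step 3: join C via merge
    card(P join C) = 1600*250/(20*5) = 4000
    cost = 1520 + 1600*11 + 250*8 + 1600 + 250 = 22970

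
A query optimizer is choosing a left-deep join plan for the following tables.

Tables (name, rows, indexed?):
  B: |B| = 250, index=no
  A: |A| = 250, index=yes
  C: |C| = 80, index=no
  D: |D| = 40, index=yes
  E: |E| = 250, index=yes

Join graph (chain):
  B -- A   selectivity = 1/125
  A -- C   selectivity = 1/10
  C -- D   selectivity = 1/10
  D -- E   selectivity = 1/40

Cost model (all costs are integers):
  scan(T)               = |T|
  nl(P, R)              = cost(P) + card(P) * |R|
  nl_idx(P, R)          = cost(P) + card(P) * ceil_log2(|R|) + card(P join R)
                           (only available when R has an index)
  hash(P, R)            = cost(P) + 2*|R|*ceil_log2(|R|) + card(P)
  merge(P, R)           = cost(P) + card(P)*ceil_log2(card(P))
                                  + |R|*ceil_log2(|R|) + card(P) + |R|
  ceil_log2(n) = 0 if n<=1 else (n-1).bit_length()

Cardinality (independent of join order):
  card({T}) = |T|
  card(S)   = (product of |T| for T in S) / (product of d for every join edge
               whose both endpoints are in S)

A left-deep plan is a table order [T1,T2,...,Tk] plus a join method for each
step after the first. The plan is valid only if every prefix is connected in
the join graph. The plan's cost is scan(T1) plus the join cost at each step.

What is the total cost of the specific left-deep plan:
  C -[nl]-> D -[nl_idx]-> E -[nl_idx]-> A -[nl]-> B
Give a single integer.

12573840

step 1: scan C: cost=80, card=80
step 2: join D via nl
    card(P join D) = 80*40/(10) = 320
    cost = 80 + 80*40 = 3280
step 3: join E via nl_idx
    card(P join E) = 320*250/(40) = 2000
    cost = 3280 + 320*8 + 2000 = 7840
step 4: join A via nl_idx
    card(P join A) = 2000*250/(10) = 50000
    cost = 7840 + 2000*8 + 50000 = 73840
step 5: join B via nl
    card(P join B) = 50000*250/(125) = 100000
    cost = 73840 + 50000*250 = 12573840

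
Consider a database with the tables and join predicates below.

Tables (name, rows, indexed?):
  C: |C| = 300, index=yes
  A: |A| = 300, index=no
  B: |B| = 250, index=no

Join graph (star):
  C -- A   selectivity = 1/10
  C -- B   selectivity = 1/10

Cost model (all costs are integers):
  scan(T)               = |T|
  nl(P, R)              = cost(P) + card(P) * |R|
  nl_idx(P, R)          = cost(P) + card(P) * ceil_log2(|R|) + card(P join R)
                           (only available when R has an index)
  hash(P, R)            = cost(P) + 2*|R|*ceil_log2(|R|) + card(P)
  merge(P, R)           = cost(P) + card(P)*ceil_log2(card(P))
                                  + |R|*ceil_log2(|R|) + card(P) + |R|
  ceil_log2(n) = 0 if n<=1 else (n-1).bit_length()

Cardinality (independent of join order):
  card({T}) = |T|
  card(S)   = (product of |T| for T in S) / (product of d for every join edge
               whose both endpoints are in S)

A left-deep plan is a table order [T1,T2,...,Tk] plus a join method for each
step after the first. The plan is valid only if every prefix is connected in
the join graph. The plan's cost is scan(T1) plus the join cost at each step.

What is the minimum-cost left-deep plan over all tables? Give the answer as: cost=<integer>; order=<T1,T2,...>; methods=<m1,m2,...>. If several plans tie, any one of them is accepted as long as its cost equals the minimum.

cost=17500; order=C,B,A; methods=hash,hash

Selinger DP (subsets sized 1..n):
  {C}: scan cost=300, card=300
  {A}: scan cost=300, card=300
  {B}: scan cost=250, card=250
  {AC}: card=9000; try (C,hash)→6000, (A,hash)→6000, (C,merge)→6300, (A,merge)→6300, (C,nl_idx)→12000, (C,nl)→90300 …(+1); best=6000 via (C,hash)
  {BC}: card=7500; try (B,hash)→4600, (C,merge)→5500, (B,merge)→5550, (C,hash)→5900, (C,nl_idx)→10000, (C,nl)→75250 …(+1); best=4600 via (B,hash)
  {ABC}: card=225000; try (A,hash)→17500, (B,hash)→19000, (A,merge)→112600, (B,merge)→143250, (A,nl)→2254600, (B,nl)→2256000; best=17500 via (A,hash)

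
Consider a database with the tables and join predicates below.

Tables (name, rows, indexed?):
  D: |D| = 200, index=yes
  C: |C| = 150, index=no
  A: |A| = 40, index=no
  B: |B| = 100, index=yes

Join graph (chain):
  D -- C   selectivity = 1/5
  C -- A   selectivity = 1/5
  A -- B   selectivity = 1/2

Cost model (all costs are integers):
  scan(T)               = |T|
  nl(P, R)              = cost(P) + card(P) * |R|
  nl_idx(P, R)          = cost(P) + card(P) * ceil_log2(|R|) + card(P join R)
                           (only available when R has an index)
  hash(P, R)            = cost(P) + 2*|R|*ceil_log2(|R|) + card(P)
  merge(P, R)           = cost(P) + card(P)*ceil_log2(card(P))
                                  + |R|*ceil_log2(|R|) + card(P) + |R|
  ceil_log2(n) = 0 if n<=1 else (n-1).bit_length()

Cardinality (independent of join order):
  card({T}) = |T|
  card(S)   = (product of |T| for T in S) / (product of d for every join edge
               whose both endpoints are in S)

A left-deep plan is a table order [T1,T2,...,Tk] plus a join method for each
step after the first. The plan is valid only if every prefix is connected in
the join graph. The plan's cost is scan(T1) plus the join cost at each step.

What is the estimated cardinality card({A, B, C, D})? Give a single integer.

2400000

Tables in S: A(40), B(100), C(150), D(200)
Edges inside S: D-C(d=5), C-A(d=5), A-B(d=2)
numerator = 40 * 100 * 150 * 200 = 120000000
denominator = 5 * 5 * 2 = 50
card(S) = 120000000 / 50 = 2400000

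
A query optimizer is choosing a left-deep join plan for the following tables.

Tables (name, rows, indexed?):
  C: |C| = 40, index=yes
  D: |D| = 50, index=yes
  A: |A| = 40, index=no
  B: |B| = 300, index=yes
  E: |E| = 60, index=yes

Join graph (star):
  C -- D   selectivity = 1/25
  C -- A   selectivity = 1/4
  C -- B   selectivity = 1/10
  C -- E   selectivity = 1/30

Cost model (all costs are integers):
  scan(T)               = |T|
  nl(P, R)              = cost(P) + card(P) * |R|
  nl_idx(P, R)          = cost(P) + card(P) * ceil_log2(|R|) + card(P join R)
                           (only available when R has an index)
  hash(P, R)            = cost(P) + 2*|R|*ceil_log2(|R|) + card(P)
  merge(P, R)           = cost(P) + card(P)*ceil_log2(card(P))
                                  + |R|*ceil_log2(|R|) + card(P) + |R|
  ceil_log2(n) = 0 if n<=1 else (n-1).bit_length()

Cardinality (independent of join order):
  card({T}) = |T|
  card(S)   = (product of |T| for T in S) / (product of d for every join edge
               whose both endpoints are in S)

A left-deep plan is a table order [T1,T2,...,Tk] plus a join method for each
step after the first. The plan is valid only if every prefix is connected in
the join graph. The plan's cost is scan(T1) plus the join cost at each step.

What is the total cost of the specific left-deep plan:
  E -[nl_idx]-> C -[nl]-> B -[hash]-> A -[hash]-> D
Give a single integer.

51980

step 1: scan E: cost=60, card=60
step 2: join C via nl_idx
    card(P join C) = 60*40/(30) = 80
    cost = 60 + 60*6 + 80 = 500
step 3: join B via nl
    card(P join B) = 80*300/(10) = 2400
    cost = 500 + 80*300 = 24500
step 4: join A via hash
    card(P join A) = 2400*40/(4) = 24000
    cost = 24500 + 2*40*6 + 2400 = 27380
step 5: join D via hash
    card(P join D) = 24000*50/(25) = 48000
    cost = 27380 + 2*50*6 + 24000 = 51980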